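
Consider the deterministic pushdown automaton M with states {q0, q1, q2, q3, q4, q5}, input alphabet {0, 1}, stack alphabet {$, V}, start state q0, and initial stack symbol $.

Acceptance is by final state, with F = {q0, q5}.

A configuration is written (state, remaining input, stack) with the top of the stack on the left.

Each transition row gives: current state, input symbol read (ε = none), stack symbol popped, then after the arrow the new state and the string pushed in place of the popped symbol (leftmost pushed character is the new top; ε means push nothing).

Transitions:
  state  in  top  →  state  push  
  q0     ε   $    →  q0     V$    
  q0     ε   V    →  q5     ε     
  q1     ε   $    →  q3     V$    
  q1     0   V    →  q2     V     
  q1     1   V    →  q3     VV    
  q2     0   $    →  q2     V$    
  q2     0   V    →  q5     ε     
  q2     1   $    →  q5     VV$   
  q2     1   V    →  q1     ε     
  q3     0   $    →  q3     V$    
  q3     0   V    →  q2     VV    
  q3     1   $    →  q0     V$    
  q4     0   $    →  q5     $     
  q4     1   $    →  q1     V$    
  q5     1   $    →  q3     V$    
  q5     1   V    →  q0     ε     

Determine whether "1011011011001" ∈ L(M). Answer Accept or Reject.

Accept

(q0, 1011011011001, $)
  ε-move, top $: go to q0, push V$ → (q0, 1011011011001, V$)
  ε-move, top V: go to q5, push ε → (q5, 1011011011001, $)
  read 1, top $: go to q3, push V$ → (q3, 011011011001, V$)
  read 0, top V: go to q2, push VV → (q2, 11011011001, VV$)
  read 1, top V: go to q1, push ε → (q1, 1011011001, V$)
  read 1, top V: go to q3, push VV → (q3, 011011001, VV$)
  read 0, top V: go to q2, push VV → (q2, 11011001, VVV$)
  read 1, top V: go to q1, push ε → (q1, 1011001, VV$)
  read 1, top V: go to q3, push VV → (q3, 011001, VVV$)
  read 0, top V: go to q2, push VV → (q2, 11001, VVVV$)
  read 1, top V: go to q1, push ε → (q1, 1001, VVV$)
  read 1, top V: go to q3, push VV → (q3, 001, VVVV$)
  read 0, top V: go to q2, push VV → (q2, 01, VVVVV$)
  read 0, top V: go to q5, push ε → (q5, 1, VVVV$)
  read 1, top V: go to q0, push ε → (q0, ε, VVV$)
All input consumed; state q0 ∈ F.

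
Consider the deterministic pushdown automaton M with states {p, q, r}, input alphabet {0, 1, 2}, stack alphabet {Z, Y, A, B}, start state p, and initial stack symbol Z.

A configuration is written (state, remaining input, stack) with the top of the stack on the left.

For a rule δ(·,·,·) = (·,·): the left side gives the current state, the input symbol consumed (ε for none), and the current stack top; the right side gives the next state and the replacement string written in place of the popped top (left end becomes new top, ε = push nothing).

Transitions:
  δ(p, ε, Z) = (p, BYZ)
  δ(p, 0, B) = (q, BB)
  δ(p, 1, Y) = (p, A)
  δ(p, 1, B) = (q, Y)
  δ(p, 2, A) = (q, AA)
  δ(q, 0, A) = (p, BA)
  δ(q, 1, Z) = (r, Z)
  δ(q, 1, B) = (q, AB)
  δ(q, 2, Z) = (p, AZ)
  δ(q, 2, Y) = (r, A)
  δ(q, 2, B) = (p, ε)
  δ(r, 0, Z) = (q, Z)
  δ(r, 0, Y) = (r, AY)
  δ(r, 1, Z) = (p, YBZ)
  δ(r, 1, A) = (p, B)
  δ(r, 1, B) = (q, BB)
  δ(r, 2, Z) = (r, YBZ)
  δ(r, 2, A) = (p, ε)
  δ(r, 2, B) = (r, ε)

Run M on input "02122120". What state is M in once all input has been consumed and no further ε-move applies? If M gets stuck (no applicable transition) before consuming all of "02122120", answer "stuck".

(p, 02122120, Z)
  ε-move, top Z: go to p, push BYZ → (p, 02122120, BYZ)
  read 0, top B: go to q, push BB → (q, 2122120, BBYZ)
  read 2, top B: go to p, push ε → (p, 122120, BYZ)
  read 1, top B: go to q, push Y → (q, 22120, YYZ)
  read 2, top Y: go to r, push A → (r, 2120, AYZ)
  read 2, top A: go to p, push ε → (p, 120, YZ)
  read 1, top Y: go to p, push A → (p, 20, AZ)
  read 2, top A: go to q, push AA → (q, 0, AAZ)
  read 0, top A: go to p, push BA → (p, ε, BAAZ)
All input consumed; M is in state p.

p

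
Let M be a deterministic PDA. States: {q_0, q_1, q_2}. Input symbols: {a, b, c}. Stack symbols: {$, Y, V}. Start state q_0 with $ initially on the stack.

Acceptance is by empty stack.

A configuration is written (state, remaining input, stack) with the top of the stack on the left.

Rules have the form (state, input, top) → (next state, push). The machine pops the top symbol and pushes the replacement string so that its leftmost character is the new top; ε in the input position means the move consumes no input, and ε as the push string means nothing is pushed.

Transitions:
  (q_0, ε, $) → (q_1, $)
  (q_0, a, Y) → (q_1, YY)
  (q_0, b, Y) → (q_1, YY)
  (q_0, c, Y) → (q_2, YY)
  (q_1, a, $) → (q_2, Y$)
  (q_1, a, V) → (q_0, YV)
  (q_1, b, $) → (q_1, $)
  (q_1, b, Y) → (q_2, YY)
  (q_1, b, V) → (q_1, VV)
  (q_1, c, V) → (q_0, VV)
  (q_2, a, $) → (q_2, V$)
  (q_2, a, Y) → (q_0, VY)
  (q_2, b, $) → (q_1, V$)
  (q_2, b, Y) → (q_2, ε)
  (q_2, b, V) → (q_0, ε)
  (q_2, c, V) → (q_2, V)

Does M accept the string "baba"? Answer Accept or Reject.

Reject

(q_0, baba, $) ⊢ (q_1, baba, $) ⊢ (q_1, aba, $) ⊢ (q_2, ba, Y$) ⊢ (q_2, a, $) ⊢ (q_2, ε, V$)
All input consumed; stack is V$, not empty, and no further ε-move applies.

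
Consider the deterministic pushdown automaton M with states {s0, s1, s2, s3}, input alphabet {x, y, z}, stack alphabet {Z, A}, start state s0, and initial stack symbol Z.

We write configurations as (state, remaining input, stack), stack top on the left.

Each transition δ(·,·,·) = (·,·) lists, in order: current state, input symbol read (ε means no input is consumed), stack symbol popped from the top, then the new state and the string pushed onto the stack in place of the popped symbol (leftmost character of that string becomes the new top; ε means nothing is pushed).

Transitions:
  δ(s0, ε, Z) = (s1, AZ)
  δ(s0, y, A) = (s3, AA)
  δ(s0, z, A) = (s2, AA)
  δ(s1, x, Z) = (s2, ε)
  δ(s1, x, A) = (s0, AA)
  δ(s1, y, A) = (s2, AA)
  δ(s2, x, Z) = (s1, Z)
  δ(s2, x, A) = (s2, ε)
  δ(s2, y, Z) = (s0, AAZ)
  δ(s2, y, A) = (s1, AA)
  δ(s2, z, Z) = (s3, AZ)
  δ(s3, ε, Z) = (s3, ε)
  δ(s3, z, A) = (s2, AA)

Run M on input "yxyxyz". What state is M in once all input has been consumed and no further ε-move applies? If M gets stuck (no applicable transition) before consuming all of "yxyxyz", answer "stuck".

(s0, yxyxyz, Z)
  ε-move, top Z: go to s1, push AZ → (s1, yxyxyz, AZ)
  read y, top A: go to s2, push AA → (s2, xyxyz, AAZ)
  read x, top A: go to s2, push ε → (s2, yxyz, AZ)
  read y, top A: go to s1, push AA → (s1, xyz, AAZ)
  read x, top A: go to s0, push AA → (s0, yz, AAAZ)
  read y, top A: go to s3, push AA → (s3, z, AAAAZ)
  read z, top A: go to s2, push AA → (s2, ε, AAAAAZ)
All input consumed; M is in state s2.

s2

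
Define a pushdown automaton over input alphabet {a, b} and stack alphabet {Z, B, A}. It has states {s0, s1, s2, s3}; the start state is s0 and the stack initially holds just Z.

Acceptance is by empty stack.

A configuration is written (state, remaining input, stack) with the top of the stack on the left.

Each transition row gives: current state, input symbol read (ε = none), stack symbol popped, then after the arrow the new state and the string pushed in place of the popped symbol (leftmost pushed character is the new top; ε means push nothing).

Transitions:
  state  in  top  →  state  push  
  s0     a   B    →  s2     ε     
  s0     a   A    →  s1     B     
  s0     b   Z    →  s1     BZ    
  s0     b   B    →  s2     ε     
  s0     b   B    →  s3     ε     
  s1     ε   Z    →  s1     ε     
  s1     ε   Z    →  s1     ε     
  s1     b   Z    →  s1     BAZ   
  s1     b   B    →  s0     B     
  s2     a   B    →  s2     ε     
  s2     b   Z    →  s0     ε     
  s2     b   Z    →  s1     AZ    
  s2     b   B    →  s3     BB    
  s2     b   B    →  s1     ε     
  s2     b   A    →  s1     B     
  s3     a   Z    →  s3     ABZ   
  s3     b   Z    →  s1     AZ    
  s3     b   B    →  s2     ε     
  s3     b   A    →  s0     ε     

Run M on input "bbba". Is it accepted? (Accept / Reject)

Reject

No computation consumes all input and empties the stack.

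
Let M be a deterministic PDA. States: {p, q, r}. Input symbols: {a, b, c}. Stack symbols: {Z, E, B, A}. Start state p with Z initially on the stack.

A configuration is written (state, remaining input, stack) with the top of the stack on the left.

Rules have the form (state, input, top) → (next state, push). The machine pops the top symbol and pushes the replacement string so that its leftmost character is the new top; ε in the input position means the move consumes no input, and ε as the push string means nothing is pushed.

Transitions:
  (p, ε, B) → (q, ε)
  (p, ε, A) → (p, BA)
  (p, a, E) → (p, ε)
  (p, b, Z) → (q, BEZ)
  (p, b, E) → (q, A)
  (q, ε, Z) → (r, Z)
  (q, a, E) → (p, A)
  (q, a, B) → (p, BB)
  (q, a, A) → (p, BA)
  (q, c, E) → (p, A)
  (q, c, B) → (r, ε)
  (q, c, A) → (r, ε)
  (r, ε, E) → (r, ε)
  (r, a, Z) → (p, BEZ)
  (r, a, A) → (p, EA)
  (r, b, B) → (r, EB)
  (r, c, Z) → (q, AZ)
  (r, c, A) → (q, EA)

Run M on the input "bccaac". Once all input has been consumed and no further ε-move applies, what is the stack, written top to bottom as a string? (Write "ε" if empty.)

Z

(p, bccaac, Z)
  read b, top Z: go to q, push BEZ → (q, ccaac, BEZ)
  read c, top B: go to r, push ε → (r, caac, EZ)
  ε-move, top E: go to r, push ε → (r, caac, Z)
  read c, top Z: go to q, push AZ → (q, aac, AZ)
  read a, top A: go to p, push BA → (p, ac, BAZ)
  ε-move, top B: go to q, push ε → (q, ac, AZ)
  read a, top A: go to p, push BA → (p, c, BAZ)
  ε-move, top B: go to q, push ε → (q, c, AZ)
  read c, top A: go to r, push ε → (r, ε, Z)
All input consumed in state r with stack Z.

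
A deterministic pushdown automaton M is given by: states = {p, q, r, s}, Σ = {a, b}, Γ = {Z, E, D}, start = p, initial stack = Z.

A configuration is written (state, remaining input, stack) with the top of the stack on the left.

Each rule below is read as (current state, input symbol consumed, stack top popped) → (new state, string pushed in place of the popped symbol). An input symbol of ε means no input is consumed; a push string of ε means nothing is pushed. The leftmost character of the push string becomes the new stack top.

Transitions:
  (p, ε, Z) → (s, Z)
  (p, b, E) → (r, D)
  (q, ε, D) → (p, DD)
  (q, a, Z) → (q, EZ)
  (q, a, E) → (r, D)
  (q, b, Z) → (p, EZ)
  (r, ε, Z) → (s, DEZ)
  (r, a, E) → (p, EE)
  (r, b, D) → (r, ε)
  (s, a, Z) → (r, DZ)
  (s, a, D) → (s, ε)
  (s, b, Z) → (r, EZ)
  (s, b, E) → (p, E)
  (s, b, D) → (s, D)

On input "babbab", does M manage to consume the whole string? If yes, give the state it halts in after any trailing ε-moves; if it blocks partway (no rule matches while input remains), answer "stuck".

(p, babbab, Z)
  ε-move, top Z: go to s, push Z → (s, babbab, Z)
  read b, top Z: go to r, push EZ → (r, abbab, EZ)
  read a, top E: go to p, push EE → (p, bbab, EEZ)
  read b, top E: go to r, push D → (r, bab, DEZ)
  read b, top D: go to r, push ε → (r, ab, EZ)
  read a, top E: go to p, push EE → (p, b, EEZ)
  read b, top E: go to r, push D → (r, ε, DEZ)
All input consumed; M is in state r.

r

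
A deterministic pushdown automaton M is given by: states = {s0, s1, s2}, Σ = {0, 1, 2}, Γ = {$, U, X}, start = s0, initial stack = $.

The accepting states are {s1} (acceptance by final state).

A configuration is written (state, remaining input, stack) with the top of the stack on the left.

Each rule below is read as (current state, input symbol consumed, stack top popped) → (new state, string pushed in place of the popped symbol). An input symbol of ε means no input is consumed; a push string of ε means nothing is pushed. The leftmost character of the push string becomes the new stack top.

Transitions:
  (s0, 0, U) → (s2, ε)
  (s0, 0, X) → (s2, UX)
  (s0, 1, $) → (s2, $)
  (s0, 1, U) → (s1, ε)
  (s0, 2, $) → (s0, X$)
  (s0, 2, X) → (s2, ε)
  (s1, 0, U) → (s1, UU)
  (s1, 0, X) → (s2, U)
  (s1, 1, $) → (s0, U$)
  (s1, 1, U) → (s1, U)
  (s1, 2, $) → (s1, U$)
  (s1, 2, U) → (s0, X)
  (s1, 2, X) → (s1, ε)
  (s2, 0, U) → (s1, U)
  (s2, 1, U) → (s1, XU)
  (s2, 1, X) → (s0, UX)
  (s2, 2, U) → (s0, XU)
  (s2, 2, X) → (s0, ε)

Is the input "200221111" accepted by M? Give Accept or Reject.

(s0, 200221111, $)
  read 2, top $: go to s0, push X$ → (s0, 00221111, X$)
  read 0, top X: go to s2, push UX → (s2, 0221111, UX$)
  read 0, top U: go to s1, push U → (s1, 221111, UX$)
  read 2, top U: go to s0, push X → (s0, 21111, XX$)
  read 2, top X: go to s2, push ε → (s2, 1111, X$)
  read 1, top X: go to s0, push UX → (s0, 111, UX$)
  read 1, top U: go to s1, push ε → (s1, 11, X$)
No transition applies at (s1, 11, X$); input not fully consumed.

Reject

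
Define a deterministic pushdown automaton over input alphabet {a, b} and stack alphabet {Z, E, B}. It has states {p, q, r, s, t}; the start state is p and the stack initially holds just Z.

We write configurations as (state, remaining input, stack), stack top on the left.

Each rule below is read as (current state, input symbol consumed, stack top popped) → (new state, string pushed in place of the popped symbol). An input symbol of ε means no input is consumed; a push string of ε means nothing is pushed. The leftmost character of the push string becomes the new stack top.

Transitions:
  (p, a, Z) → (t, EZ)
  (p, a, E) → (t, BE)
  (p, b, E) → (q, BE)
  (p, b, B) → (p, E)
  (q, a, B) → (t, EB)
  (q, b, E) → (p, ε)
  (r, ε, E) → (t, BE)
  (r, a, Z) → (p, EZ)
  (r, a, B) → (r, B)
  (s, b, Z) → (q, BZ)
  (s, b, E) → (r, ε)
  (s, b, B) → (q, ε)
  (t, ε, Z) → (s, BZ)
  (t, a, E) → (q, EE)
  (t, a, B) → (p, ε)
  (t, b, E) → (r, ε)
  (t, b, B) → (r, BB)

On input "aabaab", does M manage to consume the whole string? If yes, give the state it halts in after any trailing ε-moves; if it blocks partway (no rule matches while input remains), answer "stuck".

(p, aabaab, Z) ⊢ (t, abaab, EZ) ⊢ (q, baab, EEZ) ⊢ (p, aab, EZ) ⊢ (t, ab, BEZ) ⊢ (p, b, EZ) ⊢ (q, ε, BEZ)
All input consumed; M is in state q.

q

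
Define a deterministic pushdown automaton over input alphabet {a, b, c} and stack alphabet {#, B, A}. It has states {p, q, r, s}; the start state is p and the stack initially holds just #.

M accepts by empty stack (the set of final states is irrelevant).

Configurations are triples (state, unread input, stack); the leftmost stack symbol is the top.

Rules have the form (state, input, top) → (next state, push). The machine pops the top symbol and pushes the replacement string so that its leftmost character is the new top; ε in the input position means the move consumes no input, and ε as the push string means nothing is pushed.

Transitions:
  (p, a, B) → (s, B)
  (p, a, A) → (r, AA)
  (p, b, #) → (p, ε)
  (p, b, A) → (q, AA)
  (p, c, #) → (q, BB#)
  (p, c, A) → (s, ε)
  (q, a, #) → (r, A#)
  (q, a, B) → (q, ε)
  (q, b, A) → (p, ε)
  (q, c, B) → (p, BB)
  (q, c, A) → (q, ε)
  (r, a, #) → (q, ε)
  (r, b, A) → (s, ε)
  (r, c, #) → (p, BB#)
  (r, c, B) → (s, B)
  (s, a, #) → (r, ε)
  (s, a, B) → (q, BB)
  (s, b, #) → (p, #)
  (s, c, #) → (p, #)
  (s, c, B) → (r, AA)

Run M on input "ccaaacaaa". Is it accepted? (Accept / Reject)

(p, ccaaacaaa, #)
  read c, top #: go to q, push BB# → (q, caaacaaa, BB#)
  read c, top B: go to p, push BB → (p, aaacaaa, BBB#)
  read a, top B: go to s, push B → (s, aacaaa, BBB#)
  read a, top B: go to q, push BB → (q, acaaa, BBBB#)
  read a, top B: go to q, push ε → (q, caaa, BBB#)
  read c, top B: go to p, push BB → (p, aaa, BBBB#)
  read a, top B: go to s, push B → (s, aa, BBBB#)
  read a, top B: go to q, push BB → (q, a, BBBBB#)
  read a, top B: go to q, push ε → (q, ε, BBBB#)
All input consumed; stack is BBBB#, not empty, and no further ε-move applies.

Reject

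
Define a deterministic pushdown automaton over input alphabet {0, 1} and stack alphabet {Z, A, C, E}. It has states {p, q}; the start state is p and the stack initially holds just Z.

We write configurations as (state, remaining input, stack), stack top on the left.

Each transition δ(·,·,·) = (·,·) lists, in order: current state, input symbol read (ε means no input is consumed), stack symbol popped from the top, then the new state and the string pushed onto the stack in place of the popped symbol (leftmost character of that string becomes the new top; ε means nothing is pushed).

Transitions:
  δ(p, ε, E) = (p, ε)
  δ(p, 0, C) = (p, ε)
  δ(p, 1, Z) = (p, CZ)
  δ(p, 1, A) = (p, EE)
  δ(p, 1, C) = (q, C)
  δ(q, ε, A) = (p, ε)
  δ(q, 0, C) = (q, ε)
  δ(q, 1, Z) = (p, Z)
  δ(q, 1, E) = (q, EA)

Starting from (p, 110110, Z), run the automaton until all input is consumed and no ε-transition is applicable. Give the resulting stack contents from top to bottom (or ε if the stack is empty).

(p, 110110, Z)
  read 1, top Z: go to p, push CZ → (p, 10110, CZ)
  read 1, top C: go to q, push C → (q, 0110, CZ)
  read 0, top C: go to q, push ε → (q, 110, Z)
  read 1, top Z: go to p, push Z → (p, 10, Z)
  read 1, top Z: go to p, push CZ → (p, 0, CZ)
  read 0, top C: go to p, push ε → (p, ε, Z)
All input consumed in state p with stack Z.

Z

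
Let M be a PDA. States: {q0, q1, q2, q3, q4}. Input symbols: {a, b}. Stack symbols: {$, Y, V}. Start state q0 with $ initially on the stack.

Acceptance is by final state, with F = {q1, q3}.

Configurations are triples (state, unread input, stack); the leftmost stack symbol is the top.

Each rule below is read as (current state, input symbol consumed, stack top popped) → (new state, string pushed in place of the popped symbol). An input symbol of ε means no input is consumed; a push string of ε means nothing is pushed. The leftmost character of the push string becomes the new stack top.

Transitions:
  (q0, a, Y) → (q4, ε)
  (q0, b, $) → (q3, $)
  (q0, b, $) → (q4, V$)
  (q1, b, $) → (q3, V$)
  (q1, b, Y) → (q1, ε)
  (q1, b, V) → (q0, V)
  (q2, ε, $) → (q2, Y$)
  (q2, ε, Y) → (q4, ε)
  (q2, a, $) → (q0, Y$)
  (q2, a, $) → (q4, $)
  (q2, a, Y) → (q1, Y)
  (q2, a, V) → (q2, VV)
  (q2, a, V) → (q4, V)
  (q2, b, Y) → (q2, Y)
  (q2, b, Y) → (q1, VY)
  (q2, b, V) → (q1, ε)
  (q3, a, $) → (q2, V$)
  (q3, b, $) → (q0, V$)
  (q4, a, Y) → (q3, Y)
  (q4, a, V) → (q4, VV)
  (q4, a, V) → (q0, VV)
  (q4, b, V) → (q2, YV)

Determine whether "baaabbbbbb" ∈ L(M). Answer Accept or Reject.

Accept

One accepting computation: (q0, baaabbbbbb, $) ⊢ (q3, aaabbbbbb, $) ⊢ (q2, aabbbbbb, V$) ⊢ (q2, abbbbbb, VV$) ⊢ (q4, bbbbbb, VV$) ⊢ (q2, bbbbb, YVV$) ⊢ (q2, bbbb, YVV$) ⊢ (q2, bbb, YVV$) ⊢ (q2, bb, YVV$) ⊢ (q2, b, YVV$) ⊢ (q1, ε, VYVV$)
All input consumed and state q1 ∈ F.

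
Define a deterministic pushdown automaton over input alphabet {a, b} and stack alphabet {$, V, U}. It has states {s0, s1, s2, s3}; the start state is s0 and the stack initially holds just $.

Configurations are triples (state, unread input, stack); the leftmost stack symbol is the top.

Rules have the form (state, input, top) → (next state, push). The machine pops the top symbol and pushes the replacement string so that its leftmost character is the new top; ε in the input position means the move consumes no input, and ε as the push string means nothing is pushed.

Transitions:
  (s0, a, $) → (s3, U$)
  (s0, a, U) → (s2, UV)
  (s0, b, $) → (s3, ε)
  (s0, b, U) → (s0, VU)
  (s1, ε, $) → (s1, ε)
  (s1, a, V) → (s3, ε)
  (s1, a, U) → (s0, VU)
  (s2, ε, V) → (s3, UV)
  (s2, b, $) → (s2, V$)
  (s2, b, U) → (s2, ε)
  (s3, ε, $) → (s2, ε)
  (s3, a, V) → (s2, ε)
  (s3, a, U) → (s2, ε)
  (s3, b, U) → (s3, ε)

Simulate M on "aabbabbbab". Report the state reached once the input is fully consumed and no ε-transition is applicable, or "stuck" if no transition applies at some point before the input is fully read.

stuck

(s0, aabbabbbab, $)
  read a, top $: go to s3, push U$ → (s3, abbabbbab, U$)
  read a, top U: go to s2, push ε → (s2, bbabbbab, $)
  read b, top $: go to s2, push V$ → (s2, babbbab, V$)
  ε-move, top V: go to s3, push UV → (s3, babbbab, UV$)
  read b, top U: go to s3, push ε → (s3, abbbab, V$)
  read a, top V: go to s2, push ε → (s2, bbbab, $)
  read b, top $: go to s2, push V$ → (s2, bbab, V$)
  ε-move, top V: go to s3, push UV → (s3, bbab, UV$)
  read b, top U: go to s3, push ε → (s3, bab, V$)
No transition for (s3, b, top V); M blocks with input bab remaining.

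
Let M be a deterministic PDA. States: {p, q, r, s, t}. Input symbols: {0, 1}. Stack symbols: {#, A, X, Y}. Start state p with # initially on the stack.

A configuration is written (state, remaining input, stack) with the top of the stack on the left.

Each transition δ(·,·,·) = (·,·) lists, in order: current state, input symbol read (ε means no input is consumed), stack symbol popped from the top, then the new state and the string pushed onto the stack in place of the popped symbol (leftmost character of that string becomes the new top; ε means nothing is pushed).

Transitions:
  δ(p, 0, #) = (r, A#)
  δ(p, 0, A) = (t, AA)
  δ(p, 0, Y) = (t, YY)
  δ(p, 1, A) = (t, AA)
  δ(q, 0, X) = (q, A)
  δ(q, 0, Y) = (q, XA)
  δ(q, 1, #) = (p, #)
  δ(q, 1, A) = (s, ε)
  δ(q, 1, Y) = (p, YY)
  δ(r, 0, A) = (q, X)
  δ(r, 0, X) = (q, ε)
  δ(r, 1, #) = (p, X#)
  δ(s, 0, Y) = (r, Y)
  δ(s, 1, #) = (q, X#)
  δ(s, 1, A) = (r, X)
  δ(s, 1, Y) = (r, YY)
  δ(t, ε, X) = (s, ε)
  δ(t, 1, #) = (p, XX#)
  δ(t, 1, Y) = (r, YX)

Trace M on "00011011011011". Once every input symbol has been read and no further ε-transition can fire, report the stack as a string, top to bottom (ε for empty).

X#

(p, 00011011011011, #) ⊢ (r, 0011011011011, A#) ⊢ (q, 011011011011, X#) ⊢ (q, 11011011011, A#) ⊢ (s, 1011011011, #) ⊢ (q, 011011011, X#) ⊢ (q, 11011011, A#) ⊢ (s, 1011011, #) ⊢ (q, 011011, X#) ⊢ (q, 11011, A#) ⊢ (s, 1011, #) ⊢ (q, 011, X#) ⊢ (q, 11, A#) ⊢ (s, 1, #) ⊢ (q, ε, X#)
All input consumed in state q with stack X#.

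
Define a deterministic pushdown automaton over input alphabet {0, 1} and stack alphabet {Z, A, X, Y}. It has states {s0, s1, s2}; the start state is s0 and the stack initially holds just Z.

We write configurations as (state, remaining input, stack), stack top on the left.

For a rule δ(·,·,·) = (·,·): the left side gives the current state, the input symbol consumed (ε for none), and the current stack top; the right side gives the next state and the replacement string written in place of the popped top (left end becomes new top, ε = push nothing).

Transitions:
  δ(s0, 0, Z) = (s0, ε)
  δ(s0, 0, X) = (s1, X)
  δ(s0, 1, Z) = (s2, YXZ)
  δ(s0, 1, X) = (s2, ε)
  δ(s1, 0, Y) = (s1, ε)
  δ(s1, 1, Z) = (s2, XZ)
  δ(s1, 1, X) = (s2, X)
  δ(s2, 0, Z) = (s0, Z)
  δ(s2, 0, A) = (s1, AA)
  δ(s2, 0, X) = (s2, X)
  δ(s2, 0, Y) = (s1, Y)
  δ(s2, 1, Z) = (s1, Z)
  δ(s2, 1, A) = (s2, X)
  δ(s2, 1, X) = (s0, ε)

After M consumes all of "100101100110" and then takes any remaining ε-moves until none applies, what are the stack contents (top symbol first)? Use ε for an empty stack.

ε

(s0, 100101100110, Z)
  read 1, top Z: go to s2, push YXZ → (s2, 00101100110, YXZ)
  read 0, top Y: go to s1, push Y → (s1, 0101100110, YXZ)
  read 0, top Y: go to s1, push ε → (s1, 101100110, XZ)
  read 1, top X: go to s2, push X → (s2, 01100110, XZ)
  read 0, top X: go to s2, push X → (s2, 1100110, XZ)
  read 1, top X: go to s0, push ε → (s0, 100110, Z)
  read 1, top Z: go to s2, push YXZ → (s2, 00110, YXZ)
  read 0, top Y: go to s1, push Y → (s1, 0110, YXZ)
  read 0, top Y: go to s1, push ε → (s1, 110, XZ)
  read 1, top X: go to s2, push X → (s2, 10, XZ)
  read 1, top X: go to s0, push ε → (s0, 0, Z)
  read 0, top Z: go to s0, push ε → (s0, ε, ε)
All input consumed in state s0 with stack ε.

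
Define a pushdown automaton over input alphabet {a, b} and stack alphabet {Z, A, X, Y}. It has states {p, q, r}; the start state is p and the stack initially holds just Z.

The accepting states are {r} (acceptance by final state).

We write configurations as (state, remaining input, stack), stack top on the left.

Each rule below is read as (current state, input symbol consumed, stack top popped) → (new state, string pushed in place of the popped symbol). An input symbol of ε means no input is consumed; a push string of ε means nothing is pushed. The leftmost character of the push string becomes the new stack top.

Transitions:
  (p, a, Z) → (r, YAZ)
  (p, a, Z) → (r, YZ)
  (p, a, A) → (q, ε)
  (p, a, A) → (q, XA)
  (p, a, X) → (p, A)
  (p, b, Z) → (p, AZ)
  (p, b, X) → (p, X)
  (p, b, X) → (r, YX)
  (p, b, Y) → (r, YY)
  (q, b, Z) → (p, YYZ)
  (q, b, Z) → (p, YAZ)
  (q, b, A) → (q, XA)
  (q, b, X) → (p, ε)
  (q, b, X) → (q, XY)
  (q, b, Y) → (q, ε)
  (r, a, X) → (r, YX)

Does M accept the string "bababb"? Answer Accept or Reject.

One accepting computation: (p, bababb, Z) ⊢ (p, ababb, AZ) ⊢ (q, babb, XAZ) ⊢ (p, abb, AZ) ⊢ (q, bb, Z) ⊢ (p, b, YYZ) ⊢ (r, ε, YYYZ)
All input consumed and state r ∈ F.

Accept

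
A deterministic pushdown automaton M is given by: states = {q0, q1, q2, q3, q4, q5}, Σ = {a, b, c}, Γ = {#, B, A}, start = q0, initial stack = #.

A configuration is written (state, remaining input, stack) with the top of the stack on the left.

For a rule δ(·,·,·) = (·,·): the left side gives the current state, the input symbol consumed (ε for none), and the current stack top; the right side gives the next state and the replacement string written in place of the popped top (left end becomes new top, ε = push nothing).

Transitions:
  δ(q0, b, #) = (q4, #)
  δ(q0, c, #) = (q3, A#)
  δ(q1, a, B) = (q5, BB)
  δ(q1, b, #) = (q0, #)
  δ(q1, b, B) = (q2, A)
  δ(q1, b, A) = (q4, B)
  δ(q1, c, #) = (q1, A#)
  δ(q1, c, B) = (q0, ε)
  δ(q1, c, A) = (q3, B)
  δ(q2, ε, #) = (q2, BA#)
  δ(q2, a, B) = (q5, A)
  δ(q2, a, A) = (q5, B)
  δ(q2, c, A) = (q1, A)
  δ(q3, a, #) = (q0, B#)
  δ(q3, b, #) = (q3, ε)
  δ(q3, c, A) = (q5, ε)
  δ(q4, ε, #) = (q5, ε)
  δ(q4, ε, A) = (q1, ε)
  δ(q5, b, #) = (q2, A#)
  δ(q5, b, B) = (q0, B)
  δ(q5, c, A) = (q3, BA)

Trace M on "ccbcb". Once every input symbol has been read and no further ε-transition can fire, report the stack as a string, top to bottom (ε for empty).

(q0, ccbcb, #) ⊢ (q3, cbcb, A#) ⊢ (q5, bcb, #) ⊢ (q2, cb, A#) ⊢ (q1, b, A#) ⊢ (q4, ε, B#)
All input consumed in state q4 with stack B#.

B#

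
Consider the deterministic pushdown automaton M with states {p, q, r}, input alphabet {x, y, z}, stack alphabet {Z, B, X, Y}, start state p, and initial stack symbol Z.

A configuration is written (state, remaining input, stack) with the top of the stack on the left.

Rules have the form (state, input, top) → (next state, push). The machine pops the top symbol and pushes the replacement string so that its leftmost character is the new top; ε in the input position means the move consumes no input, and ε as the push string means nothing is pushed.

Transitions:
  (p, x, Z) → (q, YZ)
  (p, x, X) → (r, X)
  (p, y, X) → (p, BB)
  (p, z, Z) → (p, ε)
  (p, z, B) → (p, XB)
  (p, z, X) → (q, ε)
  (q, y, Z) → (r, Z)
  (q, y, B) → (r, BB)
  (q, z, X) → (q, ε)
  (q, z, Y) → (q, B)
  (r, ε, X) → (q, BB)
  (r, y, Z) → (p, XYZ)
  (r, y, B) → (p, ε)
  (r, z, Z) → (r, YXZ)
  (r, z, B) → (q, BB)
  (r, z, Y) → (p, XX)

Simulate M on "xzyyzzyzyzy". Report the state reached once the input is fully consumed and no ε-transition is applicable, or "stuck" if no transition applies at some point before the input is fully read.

(p, xzyyzzyzyzy, Z) ⊢ (q, zyyzzyzyzy, YZ) ⊢ (q, yyzzyzyzy, BZ) ⊢ (r, yzzyzyzy, BBZ) ⊢ (p, zzyzyzy, BZ) ⊢ (p, zyzyzy, XBZ) ⊢ (q, yzyzy, BZ) ⊢ (r, zyzy, BBZ) ⊢ (q, yzy, BBBZ) ⊢ (r, zy, BBBBZ) ⊢ (q, y, BBBBBZ) ⊢ (r, ε, BBBBBBZ)
All input consumed; M is in state r.

r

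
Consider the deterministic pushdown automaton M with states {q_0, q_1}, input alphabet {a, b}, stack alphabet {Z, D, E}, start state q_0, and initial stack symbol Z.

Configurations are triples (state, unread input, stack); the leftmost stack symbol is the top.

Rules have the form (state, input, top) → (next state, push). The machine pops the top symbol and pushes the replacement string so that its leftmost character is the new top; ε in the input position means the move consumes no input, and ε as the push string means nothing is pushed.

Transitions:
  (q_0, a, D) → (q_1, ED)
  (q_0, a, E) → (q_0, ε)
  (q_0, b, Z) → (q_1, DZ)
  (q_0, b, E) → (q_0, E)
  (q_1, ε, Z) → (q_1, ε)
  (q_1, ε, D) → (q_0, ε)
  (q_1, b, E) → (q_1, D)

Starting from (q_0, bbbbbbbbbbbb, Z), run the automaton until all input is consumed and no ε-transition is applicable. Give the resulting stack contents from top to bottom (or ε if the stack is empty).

(q_0, bbbbbbbbbbbb, Z) ⊢ (q_1, bbbbbbbbbbb, DZ) ⊢ (q_0, bbbbbbbbbbb, Z) ⊢ (q_1, bbbbbbbbbb, DZ) ⊢ (q_0, bbbbbbbbbb, Z) ⊢ (q_1, bbbbbbbbb, DZ) ⊢ (q_0, bbbbbbbbb, Z) ⊢ (q_1, bbbbbbbb, DZ) ⊢ (q_0, bbbbbbbb, Z) ⊢ (q_1, bbbbbbb, DZ) ⊢ (q_0, bbbbbbb, Z) ⊢ (q_1, bbbbbb, DZ) ⊢ (q_0, bbbbbb, Z) ⊢ (q_1, bbbbb, DZ) ⊢ (q_0, bbbbb, Z) ⊢ (q_1, bbbb, DZ) ⊢ (q_0, bbbb, Z) ⊢ (q_1, bbb, DZ) ⊢ (q_0, bbb, Z) ⊢ (q_1, bb, DZ) ⊢ (q_0, bb, Z) ⊢ (q_1, b, DZ) ⊢ (q_0, b, Z) ⊢ (q_1, ε, DZ) ⊢ (q_0, ε, Z)
All input consumed in state q_0 with stack Z.

Z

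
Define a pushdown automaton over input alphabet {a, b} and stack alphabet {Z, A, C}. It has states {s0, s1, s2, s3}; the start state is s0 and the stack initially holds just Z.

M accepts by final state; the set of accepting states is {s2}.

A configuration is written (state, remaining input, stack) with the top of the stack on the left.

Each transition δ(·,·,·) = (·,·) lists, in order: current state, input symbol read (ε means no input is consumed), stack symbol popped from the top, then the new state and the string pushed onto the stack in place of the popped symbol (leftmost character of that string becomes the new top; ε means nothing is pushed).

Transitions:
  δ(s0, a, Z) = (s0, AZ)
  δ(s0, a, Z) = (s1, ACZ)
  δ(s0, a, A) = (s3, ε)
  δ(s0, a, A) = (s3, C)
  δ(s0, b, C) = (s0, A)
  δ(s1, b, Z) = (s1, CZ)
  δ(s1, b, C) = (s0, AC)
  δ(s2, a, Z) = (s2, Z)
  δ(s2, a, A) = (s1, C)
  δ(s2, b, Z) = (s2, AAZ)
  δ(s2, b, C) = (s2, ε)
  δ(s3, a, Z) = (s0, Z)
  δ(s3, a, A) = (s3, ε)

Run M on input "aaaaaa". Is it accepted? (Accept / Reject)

No computation consumes all input and reaches a final state.

Reject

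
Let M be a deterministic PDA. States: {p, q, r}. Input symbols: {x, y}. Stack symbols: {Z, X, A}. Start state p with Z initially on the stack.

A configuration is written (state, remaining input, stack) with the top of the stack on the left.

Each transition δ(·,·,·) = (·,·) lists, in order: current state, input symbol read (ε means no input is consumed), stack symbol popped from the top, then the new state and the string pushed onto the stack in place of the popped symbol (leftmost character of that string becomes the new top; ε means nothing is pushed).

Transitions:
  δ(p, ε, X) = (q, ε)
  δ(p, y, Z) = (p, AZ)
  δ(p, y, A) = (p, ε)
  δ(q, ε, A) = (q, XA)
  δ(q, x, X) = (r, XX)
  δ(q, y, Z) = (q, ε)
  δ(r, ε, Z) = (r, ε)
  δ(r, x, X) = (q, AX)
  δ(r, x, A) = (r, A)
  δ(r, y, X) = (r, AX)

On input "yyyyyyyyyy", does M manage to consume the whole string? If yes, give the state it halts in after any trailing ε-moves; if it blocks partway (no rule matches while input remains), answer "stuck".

p

(p, yyyyyyyyyy, Z)
  read y, top Z: go to p, push AZ → (p, yyyyyyyyy, AZ)
  read y, top A: go to p, push ε → (p, yyyyyyyy, Z)
  read y, top Z: go to p, push AZ → (p, yyyyyyy, AZ)
  read y, top A: go to p, push ε → (p, yyyyyy, Z)
  read y, top Z: go to p, push AZ → (p, yyyyy, AZ)
  read y, top A: go to p, push ε → (p, yyyy, Z)
  read y, top Z: go to p, push AZ → (p, yyy, AZ)
  read y, top A: go to p, push ε → (p, yy, Z)
  read y, top Z: go to p, push AZ → (p, y, AZ)
  read y, top A: go to p, push ε → (p, ε, Z)
All input consumed; M is in state p.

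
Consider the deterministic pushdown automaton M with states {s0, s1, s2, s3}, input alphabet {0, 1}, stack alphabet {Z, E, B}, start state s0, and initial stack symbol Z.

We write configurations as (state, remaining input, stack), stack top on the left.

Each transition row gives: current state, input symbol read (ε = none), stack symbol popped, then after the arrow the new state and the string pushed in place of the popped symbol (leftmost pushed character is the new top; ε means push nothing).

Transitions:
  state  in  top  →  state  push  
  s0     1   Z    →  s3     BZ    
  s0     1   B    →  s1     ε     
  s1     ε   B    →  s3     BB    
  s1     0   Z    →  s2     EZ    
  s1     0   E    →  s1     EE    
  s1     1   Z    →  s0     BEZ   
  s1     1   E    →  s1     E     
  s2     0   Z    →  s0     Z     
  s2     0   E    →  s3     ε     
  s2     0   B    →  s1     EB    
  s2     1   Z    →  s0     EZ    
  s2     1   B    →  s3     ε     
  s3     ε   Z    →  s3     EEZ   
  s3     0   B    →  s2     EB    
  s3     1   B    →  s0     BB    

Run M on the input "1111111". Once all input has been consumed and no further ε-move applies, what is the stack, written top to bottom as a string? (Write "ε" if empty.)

(s0, 1111111, Z)
  read 1, top Z: go to s3, push BZ → (s3, 111111, BZ)
  read 1, top B: go to s0, push BB → (s0, 11111, BBZ)
  read 1, top B: go to s1, push ε → (s1, 1111, BZ)
  ε-move, top B: go to s3, push BB → (s3, 1111, BBZ)
  read 1, top B: go to s0, push BB → (s0, 111, BBBZ)
  read 1, top B: go to s1, push ε → (s1, 11, BBZ)
  ε-move, top B: go to s3, push BB → (s3, 11, BBBZ)
  read 1, top B: go to s0, push BB → (s0, 1, BBBBZ)
  read 1, top B: go to s1, push ε → (s1, ε, BBBZ)
  ε-move, top B: go to s3, push BB → (s3, ε, BBBBZ)
All input consumed in state s3 with stack BBBBZ.

BBBBZ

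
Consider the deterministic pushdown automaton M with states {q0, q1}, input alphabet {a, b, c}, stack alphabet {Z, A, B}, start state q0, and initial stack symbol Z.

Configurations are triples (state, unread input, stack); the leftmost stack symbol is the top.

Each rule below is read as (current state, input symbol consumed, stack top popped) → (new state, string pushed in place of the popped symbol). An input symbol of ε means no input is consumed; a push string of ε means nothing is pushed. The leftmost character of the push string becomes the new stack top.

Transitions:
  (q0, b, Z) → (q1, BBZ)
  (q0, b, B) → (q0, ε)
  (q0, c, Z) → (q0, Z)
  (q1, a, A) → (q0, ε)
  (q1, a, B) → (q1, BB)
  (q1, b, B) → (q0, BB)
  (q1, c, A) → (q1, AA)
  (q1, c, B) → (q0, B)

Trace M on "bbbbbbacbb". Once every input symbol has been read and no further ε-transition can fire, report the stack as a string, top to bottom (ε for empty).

BZ

(q0, bbbbbbacbb, Z)
  read b, top Z: go to q1, push BBZ → (q1, bbbbbacbb, BBZ)
  read b, top B: go to q0, push BB → (q0, bbbbacbb, BBBZ)
  read b, top B: go to q0, push ε → (q0, bbbacbb, BBZ)
  read b, top B: go to q0, push ε → (q0, bbacbb, BZ)
  read b, top B: go to q0, push ε → (q0, bacbb, Z)
  read b, top Z: go to q1, push BBZ → (q1, acbb, BBZ)
  read a, top B: go to q1, push BB → (q1, cbb, BBBZ)
  read c, top B: go to q0, push B → (q0, bb, BBBZ)
  read b, top B: go to q0, push ε → (q0, b, BBZ)
  read b, top B: go to q0, push ε → (q0, ε, BZ)
All input consumed in state q0 with stack BZ.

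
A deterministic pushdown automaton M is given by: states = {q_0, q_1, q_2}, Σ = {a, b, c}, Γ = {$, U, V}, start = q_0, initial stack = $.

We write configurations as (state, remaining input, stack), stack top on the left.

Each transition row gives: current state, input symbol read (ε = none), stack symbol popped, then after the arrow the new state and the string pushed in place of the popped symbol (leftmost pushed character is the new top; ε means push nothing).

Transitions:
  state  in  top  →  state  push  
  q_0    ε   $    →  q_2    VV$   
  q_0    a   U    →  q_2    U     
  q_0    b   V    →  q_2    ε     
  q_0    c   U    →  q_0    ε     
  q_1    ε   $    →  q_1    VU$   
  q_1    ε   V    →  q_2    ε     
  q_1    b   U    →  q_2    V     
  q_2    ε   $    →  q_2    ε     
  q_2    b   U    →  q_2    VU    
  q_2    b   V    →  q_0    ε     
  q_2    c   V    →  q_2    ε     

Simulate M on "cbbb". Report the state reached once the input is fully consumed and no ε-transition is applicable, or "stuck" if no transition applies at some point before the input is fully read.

(q_0, cbbb, $)
  ε-move, top $: go to q_2, push VV$ → (q_2, cbbb, VV$)
  read c, top V: go to q_2, push ε → (q_2, bbb, V$)
  read b, top V: go to q_0, push ε → (q_0, bb, $)
  ε-move, top $: go to q_2, push VV$ → (q_2, bb, VV$)
  read b, top V: go to q_0, push ε → (q_0, b, V$)
  read b, top V: go to q_2, push ε → (q_2, ε, $)
  ε-move, top $: go to q_2, push ε → (q_2, ε, ε)
All input consumed; M is in state q_2.

q_2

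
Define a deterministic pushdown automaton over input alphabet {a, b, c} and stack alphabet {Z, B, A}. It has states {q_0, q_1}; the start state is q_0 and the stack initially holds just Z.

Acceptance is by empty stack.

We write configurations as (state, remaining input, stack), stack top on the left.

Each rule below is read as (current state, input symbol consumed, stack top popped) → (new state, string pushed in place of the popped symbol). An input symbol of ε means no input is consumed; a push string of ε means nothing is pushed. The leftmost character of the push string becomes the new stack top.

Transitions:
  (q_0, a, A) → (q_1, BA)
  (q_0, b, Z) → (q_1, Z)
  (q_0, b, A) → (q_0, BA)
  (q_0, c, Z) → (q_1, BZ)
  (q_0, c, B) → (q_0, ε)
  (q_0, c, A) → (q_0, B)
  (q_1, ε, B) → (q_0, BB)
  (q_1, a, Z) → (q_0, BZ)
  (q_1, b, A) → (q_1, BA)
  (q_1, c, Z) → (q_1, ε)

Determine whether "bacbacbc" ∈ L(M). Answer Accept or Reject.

(q_0, bacbacbc, Z)
  read b, top Z: go to q_1, push Z → (q_1, acbacbc, Z)
  read a, top Z: go to q_0, push BZ → (q_0, cbacbc, BZ)
  read c, top B: go to q_0, push ε → (q_0, bacbc, Z)
  read b, top Z: go to q_1, push Z → (q_1, acbc, Z)
  read a, top Z: go to q_0, push BZ → (q_0, cbc, BZ)
  read c, top B: go to q_0, push ε → (q_0, bc, Z)
  read b, top Z: go to q_1, push Z → (q_1, c, Z)
  read c, top Z: go to q_1, push ε → (q_1, ε, ε)
All input consumed and the stack is empty.

Accept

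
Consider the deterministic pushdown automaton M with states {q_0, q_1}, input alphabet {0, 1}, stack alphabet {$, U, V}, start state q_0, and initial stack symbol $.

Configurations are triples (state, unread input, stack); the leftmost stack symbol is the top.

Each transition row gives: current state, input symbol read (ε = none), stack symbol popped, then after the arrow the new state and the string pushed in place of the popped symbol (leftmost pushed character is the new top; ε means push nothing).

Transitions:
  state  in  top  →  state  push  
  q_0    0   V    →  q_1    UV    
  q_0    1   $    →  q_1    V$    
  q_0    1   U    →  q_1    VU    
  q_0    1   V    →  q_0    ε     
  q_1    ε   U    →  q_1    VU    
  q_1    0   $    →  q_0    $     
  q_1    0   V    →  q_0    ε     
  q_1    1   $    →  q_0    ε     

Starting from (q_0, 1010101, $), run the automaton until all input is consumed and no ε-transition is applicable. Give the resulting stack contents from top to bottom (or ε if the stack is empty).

V$

(q_0, 1010101, $)
  read 1, top $: go to q_1, push V$ → (q_1, 010101, V$)
  read 0, top V: go to q_0, push ε → (q_0, 10101, $)
  read 1, top $: go to q_1, push V$ → (q_1, 0101, V$)
  read 0, top V: go to q_0, push ε → (q_0, 101, $)
  read 1, top $: go to q_1, push V$ → (q_1, 01, V$)
  read 0, top V: go to q_0, push ε → (q_0, 1, $)
  read 1, top $: go to q_1, push V$ → (q_1, ε, V$)
All input consumed in state q_1 with stack V$.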